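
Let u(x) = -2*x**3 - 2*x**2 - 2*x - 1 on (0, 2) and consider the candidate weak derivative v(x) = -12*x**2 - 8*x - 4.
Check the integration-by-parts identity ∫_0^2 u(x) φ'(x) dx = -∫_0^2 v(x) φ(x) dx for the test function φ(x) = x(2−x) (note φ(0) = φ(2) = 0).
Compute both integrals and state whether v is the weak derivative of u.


LHS = 88/5, RHS = 176/5. No, v is not the weak derivative of u.

u(x) = -2*x**3 - 2*x**2 - 2*x - 1, classical derivative u'(x) = -6*x**2 - 4*x - 2.
φ(x) = x(2−x), so φ'(x) = 2 - 2*x.
Note φ(0) = φ(2) = 0, so the boundary term u·φ vanishes.
LHS = ∫_0^2 u(x) φ'(x) dx = ∫_0^2 (4*x^4 - 2*x - 2) dx. Term by term:
  ∫_0^2 4*x^4 dx = 128/5;  ∫_0^2 -2*x dx = -4;  ∫_0^2 -2 dx = -4.
Sum: 128/5 − 4 − 4 = 88/5.
So LHS = 88/5.
∫_0^2 v(x) φ(x) dx = ∫_0^2 (12*x^4 - 16*x^3 - 12*x^2 - 8*x) dx. Term by term:
  ∫_0^2 12*x^4 dx = 384/5;  ∫_0^2 -16*x^3 dx = -64;  ∫_0^2 -12*x^2 dx = -32;
  ∫_0^2 -8*x dx = -16.
Sum: 384/5 − 64 − 32 − 16 = -176/5.
So RHS = -∫_0^2 v(x) φ(x) dx = 176/5.
LHS − RHS = -88/5 ≠ 0, so the identity fails.
(For a valid weak derivative the identity must hold for EVERY test function, in particular this one. The failure shows v is NOT the weak derivative of u.)
Correct weak derivative would be u'(x) = -6*x**2 - 4*x - 2.


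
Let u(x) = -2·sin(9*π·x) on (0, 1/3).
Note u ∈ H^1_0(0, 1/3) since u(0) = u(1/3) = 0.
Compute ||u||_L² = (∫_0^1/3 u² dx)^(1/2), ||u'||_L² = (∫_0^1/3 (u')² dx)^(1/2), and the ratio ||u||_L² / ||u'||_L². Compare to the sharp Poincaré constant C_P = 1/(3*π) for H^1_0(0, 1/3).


||u||_L² / ||u'||_L² = 1/(9*π) < C_P = 1/(3*π).

u(x) = -2·sin(9*π·x), so u'(x) = -18*π*cos(9*π*x).
Writing u(x) = A·sin(kπx/L) with A = -2 and k = 3, use ∫_0^L sin²(kπx/L) dx = L/2 and ∫_0^L cos²(kπx/L) dx = L/2.
u² = 4·sin²(9*π·x) and (u')² = 324*π^2·cos²(9*π·x), and each of sin², cos² integrates to L/2 = 1/6 over (0, 1/3).
∫_0^1/3 u² dx = 2/3, so ||u||_L² = sqrt(6)/3.
∫_0^1/3 (u')² dx = 54*π^2, so ||u'||_L² = 3*sqrt(6)*π.
Ratio ||u||_L² / ||u'||_L² = 1/(9*π).
Sharp Poincaré constant on H^1_0(0, 1/3) is C_P = L/π = 1/(3*π), achieved by sin(3*π·x).
This is the k = 3 harmonic; the ratio L/(kπ) is strictly less than C_P = L/π, consistent with the sharp inequality ||u||_L² ≤ C_P ||u'||_L².


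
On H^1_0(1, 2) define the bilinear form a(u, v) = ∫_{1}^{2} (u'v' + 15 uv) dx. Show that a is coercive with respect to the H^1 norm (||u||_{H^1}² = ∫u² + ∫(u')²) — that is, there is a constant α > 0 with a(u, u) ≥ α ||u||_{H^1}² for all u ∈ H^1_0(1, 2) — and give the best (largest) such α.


α = 1

Coercivity of a(·,·) on H^1_0(1, 2) means a(u, u) ≥ α ||u||_{H^1}² for every u ∈ H^1_0.
The interval has length L = 1, and Poincaré/coercivity depend only on L. Here a(u, u) = ∫(u')² + (15)·∫u².
Here c = 15 ≥ 1, so a(u,u) = ∫(u')² + c∫u² ≥ ∫(u')² + ∫u² = ||u||_{H^1}², i.e. α = 1 works. No larger α is possible: a(u,u) ≥ α||u||_{H^1}² means (1−α)∫(u')² ≥ (α−c)∫u², and for the modes u_n = sin(nπ(x−x₀)/L) (x₀ the left endpoint) one has ∫u_n²/∫(u_n')² = (L/(nπ))² → 0, so a(u_n,u_n)/||u_n||_{H^1}² → 1. Hence the optimal constant is α = 1.
Therefore α = 1.


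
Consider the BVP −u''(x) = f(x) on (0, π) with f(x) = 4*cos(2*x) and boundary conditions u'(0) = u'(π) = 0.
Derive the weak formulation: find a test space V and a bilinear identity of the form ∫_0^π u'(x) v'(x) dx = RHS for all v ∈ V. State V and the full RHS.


V = H^1(0, π) (no boundary constraint on v; u is determined up to an additive constant); weak form: ∫_0^π u'v' dx = ∫_0^π (4*cos(2*x)) v dx for all v ∈ V.

Multiply both sides by a test function v and integrate from 0 to π:
  ∫_0^π −u''(x) v(x) dx = ∫_0^π f(x) v(x) dx.
Integrate the LHS by parts once:
  ∫_0^π −u'' v dx = −[u'(x) v(x)]_0^π + ∫_0^π u'(x) v'(x) dx.
Thus ∫_0^π u'(x) v'(x) dx = ∫_0^π f(x) v(x) dx + [u'(x) v(x)]_0^π.
Choose V so that boundary terms are either known or forced to vanish.
u has homogeneous Neumann: u'(0) = u'(π) = 0. So [u' v]_0^π = 0·v(π) − 0·v(0) = 0 for any v; take V = H^1(0, π).
Weak formulation: find u (satisfying any essential BC) such that ∫_0^π u'(x) v'(x) dx = ∫_0^π f v dx for all v ∈ V (homogeneous Neumann, so boundary terms vanish).
Substituting f(x) = 4*cos(2*x), the right-hand side is ∫_0^π (4*cos(2*x)) v dx.
Compatibility check (pure Neumann): taking v ≡ 1 ∈ V gives 0 = ∫_0^π f dx + (0) − (0), i.e. ∫_0^π f dx must equal u'(0) − u'(π) = 0. Indeed ∫_0^π (4*cos(2*x)) dx = 0, so the data are compatible. The solution is then unique only up to an additive constant (fix it e.g. by requiring ∫_0^π u dx = 0).


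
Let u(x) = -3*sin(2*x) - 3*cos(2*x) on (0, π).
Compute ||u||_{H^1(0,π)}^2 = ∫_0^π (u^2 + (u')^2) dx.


||u||_{H^1(0,π)}^2 = 45*π

u'(x) = 6*sin(2*x) - 6*cos(2*x).
Expand u² and (u')² and integrate term by term on (0, π), using: for integers n ≥ 1, ∫_0^π sin²(nx) dx = ∫_0^π cos²(nx) dx = π/2; for n ≠ n', ∫_0^π sin(nx)sin(n'x) dx = ∫_0^π cos(nx)cos(n'x) dx = 0; and by product-to-sum, ∫_0^π sin(nx)cos(n'x) dx = ½∫_0^π [sin((n+n')x) + sin((n−n')x)] dx, which is 0 when n+n' is even and 2n/(n²−n'²) when n+n' is odd (it need not vanish on (0, π)).
  u² squared terms: (-3)²·∫cos(2x)² dx = 9·π/2 = 9*π/2;  (-3)²·∫sin(2x)² dx = 9·π/2 = 9*π/2.
  u² cross terms: 2·(-3)·(-3)·∫cos(2x)·sin(2x) dx = 18·(0) = 0.
  So ∫_0^π u² dx = 9*π/2 + 9*π/2 + 0 = 9*π.
  (u')² squared terms: (-6)²·∫cos(2x)² dx = 36·π/2 = 18*π;  (6)²·∫sin(2x)² dx = 36·π/2 = 18*π.
  (u')² cross terms: 2·(-6)·(6)·∫cos(2x)·sin(2x) dx = -72·(0) = 0.
  So ∫_0^π (u')² dx = 18*π + 18*π + 0 = 36*π.
||u||_{H^1}^2 = (9*π) + (36*π) = 45*π.


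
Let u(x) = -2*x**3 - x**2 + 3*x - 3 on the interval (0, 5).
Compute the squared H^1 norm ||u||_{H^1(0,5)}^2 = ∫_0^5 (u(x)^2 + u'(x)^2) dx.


||u||_{H^1}^2 = 3123905/42

The H^1 norm (squared) on an interval (0, L) is
  ||u||_{H^1}^2 = ∫_0^L u(x)^2 dx + ∫_0^L u'(x)^2 dx.
Compute u'(x) = -6*x**2 - 2*x + 3.
Then u(x)^2 = 4*x**6 + 4*x**5 - 11*x**4 + 6*x**3 + 15*x**2 - 18*x + 9 and u'(x)^2 = 36*x**4 + 24*x**3 - 32*x**2 - 12*x + 9.
Integrate each monomial from 0 to 5 using ∫_0^5 c·x^n dx = c·5^(n+1)/(n+1):
  ∫_0^5 u(x)^2 dx = ∫_0^5 (4*x^6 + 4*x^5 - 11*x^4 + 6*x^3 + 15*x^2 - 18*x + 9) dx. Term by term:
    ∫_0^5 4*x^6 dx = 312500/7;  ∫_0^5 4*x^5 dx = 31250/3;  ∫_0^5 -11*x^4 dx = -6875;
    ∫_0^5 6*x^3 dx = 1875/2;  ∫_0^5 15*x^2 dx = 625;  ∫_0^5 -18*x dx = -225;
    ∫_0^5 9 dx = 45.
  Sum: 312500/7 + 31250/3 − 6875 + 1875/2 + 625 − 225 + 45 = 2081815/42.
  ∫_0^5 u'(x)^2 dx = ∫_0^5 (36*x^4 + 24*x^3 - 32*x^2 - 12*x + 9) dx. Term by term:
    ∫_0^5 36*x^4 dx = 22500;  ∫_0^5 24*x^3 dx = 3750;  ∫_0^5 -32*x^2 dx = -4000/3;
    ∫_0^5 -12*x dx = -150;  ∫_0^5 9 dx = 45.
  Sum: 22500 + 3750 − 4000/3 − 150 + 45 = 74435/3.
Adding: ||u||_{H^1}^2 = 2081815/42 + 74435/3 = 3123905/42.


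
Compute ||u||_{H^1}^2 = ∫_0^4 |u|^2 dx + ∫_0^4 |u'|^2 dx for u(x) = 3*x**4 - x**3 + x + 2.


||u||_{H^1}^2 = 53805716/105

The H^1 norm (squared) on an interval (0, L) is
  ||u||_{H^1}^2 = ∫_0^L u(x)^2 dx + ∫_0^L u'(x)^2 dx.
Compute u'(x) = 12*x**3 - 3*x**2 + 1.
Then u(x)^2 = 9*x**8 - 6*x**7 + x**6 + 6*x**5 + 10*x**4 - 4*x**3 + x**2 + 4*x + 4 and u'(x)^2 = 144*x**6 - 72*x**5 + 9*x**4 + 24*x**3 - 6*x**2 + 1.
Integrate each monomial from 0 to 4 using ∫_0^4 c·x^n dx = c·4^(n+1)/(n+1):
  ∫_0^4 u(x)^2 dx = ∫_0^4 (9*x^8 - 6*x^7 + x^6 + 6*x^5 + 10*x^4 - 4*x^3 + x^2 + 4*x + 4) dx. Term by term:
    ∫_0^4 9*x^8 dx = 262144;  ∫_0^4 -6*x^7 dx = -49152;  ∫_0^4 x^6 dx = 16384/7;
    ∫_0^4 6*x^5 dx = 4096;  ∫_0^4 10*x^4 dx = 2048;  ∫_0^4 -4*x^3 dx = -256;
    ∫_0^4 x^2 dx = 64/3;  ∫_0^4 4*x dx = 32;  ∫_0^4 4 dx = 16.
  Sum: 262144 − 49152 + 16384/7 + 4096 + 2048 − 256 + 64/3 + 32 + 16 = 4647088/21.
  ∫_0^4 u'(x)^2 dx = ∫_0^4 (144*x^6 - 72*x^5 + 9*x^4 + 24*x^3 - 6*x^2 + 1) dx. Term by term:
    ∫_0^4 144*x^6 dx = 2359296/7;  ∫_0^4 -72*x^5 dx = -49152;  ∫_0^4 9*x^4 dx = 9216/5;
    ∫_0^4 24*x^3 dx = 1536;  ∫_0^4 -6*x^2 dx = -128;  ∫_0^4 1 dx = 4.
  Sum: 2359296/7 − 49152 + 9216/5 + 1536 − 128 + 4 = 10190092/35.
Adding: ||u||_{H^1}^2 = 4647088/21 + 10190092/35 = 53805716/105.


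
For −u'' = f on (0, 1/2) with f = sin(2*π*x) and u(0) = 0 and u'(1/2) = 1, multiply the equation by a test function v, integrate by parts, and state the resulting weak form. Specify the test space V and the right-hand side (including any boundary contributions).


V = {v ∈ H^1(0, 1/2) : v(0) = 0} (test functions vanish at x = 0 where u is specified); weak form: ∫_0^1/2 u'v' dx = ∫_0^1/2 (sin(2*π*x)) v dx + v(1/2) for all v ∈ V.

Multiply both sides by a test function v and integrate from 0 to 1/2:
  ∫_0^1/2 −u''(x) v(x) dx = ∫_0^1/2 f(x) v(x) dx.
Integrate the LHS by parts once:
  ∫_0^1/2 −u'' v dx = −[u'(x) v(x)]_0^1/2 + ∫_0^1/2 u'(x) v'(x) dx.
Thus ∫_0^1/2 u'(x) v'(x) dx = ∫_0^1/2 f(x) v(x) dx + [u'(x) v(x)]_0^1/2.
Choose V so that boundary terms are either known or forced to vanish.
Mixed BC: u(0) = 0 (Dirichlet) and u'(1/2) = 1 (Neumann). Define V = {v ∈ H^1(0, 1/2) : v(0) = 0}. Then [u' v]_0^1/2 = u'(1/2)·v(1/2) − u'(0)·0 = v(1/2).
Weak formulation: find u (satisfying any essential BC) such that ∫_0^1/2 u'(x) v'(x) dx = ∫_0^1/2 f v dx + v(1/2) for all v ∈ V (Dirichlet at 0 absorbed into V; Neumann datum at x = 1/2 contributes the boundary term).
Substituting f(x) = sin(2*π*x), the right-hand side is ∫_0^1/2 (sin(2*π*x)) v dx + v(1/2).


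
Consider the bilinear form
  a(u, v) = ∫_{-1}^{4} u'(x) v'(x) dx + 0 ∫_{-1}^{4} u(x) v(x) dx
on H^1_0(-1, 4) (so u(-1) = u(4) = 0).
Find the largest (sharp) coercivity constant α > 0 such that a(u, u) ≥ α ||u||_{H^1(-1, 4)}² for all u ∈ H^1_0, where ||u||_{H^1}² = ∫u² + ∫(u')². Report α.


α = π^2/(π^2 + 25)

Coercivity of a(·,·) on H^1_0(-1, 4) means a(u, u) ≥ α ||u||_{H^1}² for every u ∈ H^1_0.
The interval has length L = 5, and Poincaré/coercivity depend only on L. Here a(u, u) = ∫(u')² + (0)·∫u².
Here c = 0, so a(u,u) = ∫(u')² alone. The condition a(u,u) ≥ α||u||_{H^1}² reads (1−α)∫(u')² ≥ (α−c)∫u². Any admissible α is ≤ 1 (rapidly oscillating u have ∫u²/∫(u')² → 0), and α = 1 would force 0 ≥ (1−c)∫u², impossible since c < 1; so 1−α > 0. By the sharp Poincaré inequality on H^1_0 of an interval of length L, ∫(u')² ≥ (π/L)²∫u² with equality for the first sine mode sin(π(x−x₀)/L) (x₀ the left endpoint), so the inequality holds for all u iff (1−α)(π/L)² ≥ α − c, i.e. α ≤ ((π/L)² + c)/((π/L)² + 1) = (1 + c(L/π)²)/(1 + (L/π)²). (Direct route, valid since c ≤ 0: Poincaré gives c∫u² ≥ c(L/π)²∫(u')², so a(u,u) ≥ (1 + c(L/π)²)∫(u')², while ||u||_{H^1}² ≤ (1 + (L/π)²)∫(u')²; dividing yields the same α.) With (π/L)² = π^2/25 and c = 0, the largest admissible constant is α = ((π/L)² + c)/((π/L)² + 1).
Simplifying, α = π^2/(π^2 + 25).


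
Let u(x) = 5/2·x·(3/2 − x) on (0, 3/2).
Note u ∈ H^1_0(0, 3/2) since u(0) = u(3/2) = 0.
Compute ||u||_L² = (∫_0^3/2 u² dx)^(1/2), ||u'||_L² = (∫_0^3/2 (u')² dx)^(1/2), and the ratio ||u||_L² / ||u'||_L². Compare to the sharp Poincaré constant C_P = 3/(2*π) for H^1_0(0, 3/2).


||u||_L² / ||u'||_L² = 3*sqrt(10)/20 < C_P = 3/(2*π).

u(x) = 5/2·x·(3/2 − x), so u'(x) = 15/4 - 5*x.
u(x) = 5/2·x·(3/2 − x) vanishes at x = 0 and x = 3/2, so u ∈ H^1_0(0, 3/2). Differentiate via the product rule and integrate the resulting polynomials term by term.
  ∫_0^3/2 u² dx = ∫_0^3/2 (25*x^4/4 - 75*x^3/4 + 225*x^2/16) dx. Term by term:
    ∫_0^3/2 25*x^4/4 dx = 1215/128;  ∫_0^3/2 -75*x^3/4 dx = -6075/256;  ∫_0^3/2 225*x^2/16 dx = 2025/128.
  Sum: 1215/128 − 6075/256 + 2025/128 = 405/256.
  ∫_0^3/2 (u')² dx = ∫_0^3/2 (25*x^2 - 75*x/2 + 225/16) dx. Term by term:
    ∫_0^3/2 25*x^2 dx = 225/8;  ∫_0^3/2 -75*x/2 dx = -675/16;  ∫_0^3/2 225/16 dx = 675/32.
  Sum: 225/8 − 675/16 + 675/32 = 225/32.
∫_0^3/2 u² dx = 405/256, so ||u||_L² = 9*sqrt(5)/16.
∫_0^3/2 (u')² dx = 225/32, so ||u'||_L² = 15*sqrt(2)/8.
Ratio ||u||_L² / ||u'||_L² = 3*sqrt(10)/20.
Sharp Poincaré constant on H^1_0(0, 3/2) is C_P = L/π = 3/(2*π), achieved by sin(2*π/3·x).
A polynomial bump cannot attain the sharp Poincaré constant (only the first sine eigenfunction does), so the ratio is strictly less than C_P, consistent with ||u||_L² ≤ C_P ||u'||_L².


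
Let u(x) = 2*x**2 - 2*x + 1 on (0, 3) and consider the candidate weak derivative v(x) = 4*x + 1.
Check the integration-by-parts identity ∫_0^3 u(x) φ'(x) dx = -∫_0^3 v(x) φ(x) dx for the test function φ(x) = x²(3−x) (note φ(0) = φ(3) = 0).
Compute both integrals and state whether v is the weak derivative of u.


LHS = -351/10, RHS = -1107/20. No, v is not the weak derivative of u.

u(x) = 2*x**2 - 2*x + 1, classical derivative u'(x) = 4*x - 2.
φ(x) = x²(3−x), so φ'(x) = 3*x*(2 - x).
Note φ(0) = φ(3) = 0, so the boundary term u·φ vanishes.
LHS = ∫_0^3 u(x) φ'(x) dx = ∫_0^3 (-6*x^4 + 18*x^3 - 15*x^2 + 6*x) dx. Term by term:
  ∫_0^3 -6*x^4 dx = -1458/5;  ∫_0^3 18*x^3 dx = 729/2;  ∫_0^3 -15*x^2 dx = -135;
  ∫_0^3 6*x dx = 27.
Sum: -1458/5 + 729/2 − 135 + 27 = -351/10.
So LHS = -351/10.
∫_0^3 v(x) φ(x) dx = ∫_0^3 (-4*x^4 + 11*x^3 + 3*x^2) dx. Term by term:
  ∫_0^3 -4*x^4 dx = -972/5;  ∫_0^3 11*x^3 dx = 891/4;  ∫_0^3 3*x^2 dx = 27.
Sum: -972/5 + 891/4 + 27 = 1107/20.
So RHS = -∫_0^3 v(x) φ(x) dx = -1107/20.
LHS − RHS = 81/4 ≠ 0, so the identity fails.
(For a valid weak derivative the identity must hold for EVERY test function, in particular this one. The failure shows v is NOT the weak derivative of u.)
Correct weak derivative would be u'(x) = 4*x - 2.


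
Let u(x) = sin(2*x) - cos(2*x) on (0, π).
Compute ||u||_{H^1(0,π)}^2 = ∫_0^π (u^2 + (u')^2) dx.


||u||_{H^1(0,π)}^2 = 5*π

u'(x) = 2*sin(2*x) + 2*cos(2*x).
Expand u² and (u')² and integrate term by term on (0, π), using: for integers n ≥ 1, ∫_0^π sin²(nx) dx = ∫_0^π cos²(nx) dx = π/2; for n ≠ n', ∫_0^π sin(nx)sin(n'x) dx = ∫_0^π cos(nx)cos(n'x) dx = 0; and by product-to-sum, ∫_0^π sin(nx)cos(n'x) dx = ½∫_0^π [sin((n+n')x) + sin((n−n')x)] dx, which is 0 when n+n' is even and 2n/(n²−n'²) when n+n' is odd (it need not vanish on (0, π)).
  u² squared terms: (-1)²·∫cos(2x)² dx = 1·π/2 = π/2;  (1)²·∫sin(2x)² dx = 1·π/2 = π/2.
  u² cross terms: 2·(-1)·(1)·∫cos(2x)·sin(2x) dx = -2·(0) = 0.
  So ∫_0^π u² dx = π/2 + π/2 + 0 = π.
  (u')² squared terms: (2)²·∫cos(2x)² dx = 4·π/2 = 2*π;  (2)²·∫sin(2x)² dx = 4·π/2 = 2*π.
  (u')² cross terms: 2·(2)·(2)·∫cos(2x)·sin(2x) dx = 8·(0) = 0.
  So ∫_0^π (u')² dx = 2*π + 2*π + 0 = 4*π.
||u||_{H^1}^2 = (π) + (4*π) = 5*π.


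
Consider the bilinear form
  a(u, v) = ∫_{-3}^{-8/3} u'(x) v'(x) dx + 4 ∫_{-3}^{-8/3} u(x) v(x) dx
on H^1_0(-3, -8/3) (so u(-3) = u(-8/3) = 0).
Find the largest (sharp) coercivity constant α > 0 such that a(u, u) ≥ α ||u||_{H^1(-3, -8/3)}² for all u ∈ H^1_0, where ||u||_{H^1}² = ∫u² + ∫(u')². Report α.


α = 1

Coercivity of a(·,·) on H^1_0(-3, -8/3) means a(u, u) ≥ α ||u||_{H^1}² for every u ∈ H^1_0.
The interval has length L = 1/3, and Poincaré/coercivity depend only on L. Here a(u, u) = ∫(u')² + (4)·∫u².
Here c = 4 ≥ 1, so a(u,u) = ∫(u')² + c∫u² ≥ ∫(u')² + ∫u² = ||u||_{H^1}², i.e. α = 1 works. No larger α is possible: a(u,u) ≥ α||u||_{H^1}² means (1−α)∫(u')² ≥ (α−c)∫u², and for the modes u_n = sin(nπ(x−x₀)/L) (x₀ the left endpoint) one has ∫u_n²/∫(u_n')² = (L/(nπ))² → 0, so a(u_n,u_n)/||u_n||_{H^1}² → 1. Hence the optimal constant is α = 1.
Therefore α = 1.


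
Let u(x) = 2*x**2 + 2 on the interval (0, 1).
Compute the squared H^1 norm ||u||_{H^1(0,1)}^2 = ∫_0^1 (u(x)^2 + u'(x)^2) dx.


||u||_{H^1}^2 = 64/5

The H^1 norm (squared) on an interval (0, L) is
  ||u||_{H^1}^2 = ∫_0^L u(x)^2 dx + ∫_0^L u'(x)^2 dx.
Compute u'(x) = 4*x.
Then u(x)^2 = 4*x**4 + 8*x**2 + 4 and u'(x)^2 = 16*x**2.
Integrate each monomial from 0 to 1 using ∫_0^1 c·x^n dx = c·1^(n+1)/(n+1):
  ∫_0^1 u(x)^2 dx = ∫_0^1 (4*x^4 + 8*x^2 + 4) dx. Term by term:
    ∫_0^1 4*x^4 dx = 4/5;  ∫_0^1 8*x^2 dx = 8/3;  ∫_0^1 4 dx = 4.
  Sum: 4/5 + 8/3 + 4 = 112/15.
  ∫_0^1 u'(x)^2 dx = ∫_0^1 (16*x^2) dx. Term by term:
    ∫_0^1 16*x^2 dx = 16/3.
Adding: ||u||_{H^1}^2 = 112/15 + 16/3 = 64/5.


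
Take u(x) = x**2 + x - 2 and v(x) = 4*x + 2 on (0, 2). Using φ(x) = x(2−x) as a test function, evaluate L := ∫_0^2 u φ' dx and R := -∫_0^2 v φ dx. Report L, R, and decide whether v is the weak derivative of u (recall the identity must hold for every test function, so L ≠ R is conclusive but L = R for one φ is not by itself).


LHS = -4, RHS = -8. No, v is not the weak derivative of u.

u(x) = x**2 + x - 2, classical derivative u'(x) = 2*x + 1.
φ(x) = x(2−x), so φ'(x) = 2 - 2*x.
Note φ(0) = φ(2) = 0, so the boundary term u·φ vanishes.
LHS = ∫_0^2 u(x) φ'(x) dx = ∫_0^2 (-2*x^3 + 6*x - 4) dx. Term by term:
  ∫_0^2 -2*x^3 dx = -8;  ∫_0^2 6*x dx = 12;  ∫_0^2 -4 dx = -8.
Sum: -8 + 12 − 8 = -4.
So LHS = -4.
∫_0^2 v(x) φ(x) dx = ∫_0^2 (-4*x^3 + 6*x^2 + 4*x) dx. Term by term:
  ∫_0^2 -4*x^3 dx = -16;  ∫_0^2 6*x^2 dx = 16;  ∫_0^2 4*x dx = 8.
Sum: -16 + 16 + 8 = 8.
So RHS = -∫_0^2 v(x) φ(x) dx = -8.
LHS − RHS = 4 ≠ 0, so the identity fails.
(For a valid weak derivative the identity must hold for EVERY test function, in particular this one. The failure shows v is NOT the weak derivative of u.)
Correct weak derivative would be u'(x) = 2*x + 1.


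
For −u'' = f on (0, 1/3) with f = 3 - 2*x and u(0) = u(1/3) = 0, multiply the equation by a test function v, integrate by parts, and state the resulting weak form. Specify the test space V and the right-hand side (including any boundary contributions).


V = H^1_0(0, 1/3) (so v(0) = v(1/3) = 0); weak form: ∫_0^1/3 u'v' dx = ∫_0^1/3 (3 - 2*x) v dx for all v ∈ V.

Multiply both sides by a test function v and integrate from 0 to 1/3:
  ∫_0^1/3 −u''(x) v(x) dx = ∫_0^1/3 f(x) v(x) dx.
Integrate the LHS by parts once:
  ∫_0^1/3 −u'' v dx = −[u'(x) v(x)]_0^1/3 + ∫_0^1/3 u'(x) v'(x) dx.
Thus ∫_0^1/3 u'(x) v'(x) dx = ∫_0^1/3 f(x) v(x) dx + [u'(x) v(x)]_0^1/3.
Choose V so that boundary terms are either known or forced to vanish.
u is Dirichlet: u(0) = u(1/3) = 0. Let V = H^1_0(0, 1/3); then v(0) = v(1/3) = 0, and [u' v]_0^1/3 = 0.
Weak formulation: find u (satisfying any essential BC) such that ∫_0^1/3 u'(x) v'(x) dx = ∫_0^1/3 f v dx for all v ∈ V.
Substituting f(x) = 3 - 2*x, the right-hand side is ∫_0^1/3 (3 - 2*x) v dx.


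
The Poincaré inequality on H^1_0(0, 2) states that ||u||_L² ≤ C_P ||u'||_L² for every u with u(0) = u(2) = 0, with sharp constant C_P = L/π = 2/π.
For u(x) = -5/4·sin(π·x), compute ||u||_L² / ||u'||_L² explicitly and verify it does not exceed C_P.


||u||_L² / ||u'||_L² = 1/π < C_P = 2/π.

u(x) = -5/4·sin(π·x), so u'(x) = -5*π*cos(π*x)/4.
Writing u(x) = A·sin(kπx/L) with A = -5/4 and k = 2, use ∫_0^L sin²(kπx/L) dx = L/2 and ∫_0^L cos²(kπx/L) dx = L/2.
u² = 25/16·sin²(π·x) and (u')² = 25*π^2/16·cos²(π·x), and each of sin², cos² integrates to L/2 = 1 over (0, 2).
∫_0^2 u² dx = 25/16, so ||u||_L² = 5/4.
∫_0^2 (u')² dx = 25*π^2/16, so ||u'||_L² = 5*π/4.
Ratio ||u||_L² / ||u'||_L² = 1/π.
Sharp Poincaré constant on H^1_0(0, 2) is C_P = L/π = 2/π, achieved by sin(π/2·x).
This is the k = 2 harmonic; the ratio L/(kπ) is strictly less than C_P = L/π, consistent with the sharp inequality ||u||_L² ≤ C_P ||u'||_L².


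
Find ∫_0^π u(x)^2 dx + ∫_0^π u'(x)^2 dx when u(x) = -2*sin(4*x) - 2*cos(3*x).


||u||_{H^1(0,π)}^2 = 640/7 + 54*π

u'(x) = 6*sin(3*x) - 8*cos(4*x).
Expand u² and (u')² and integrate term by term on (0, π), using: for integers n ≥ 1, ∫_0^π sin²(nx) dx = ∫_0^π cos²(nx) dx = π/2; for n ≠ n', ∫_0^π sin(nx)sin(n'x) dx = ∫_0^π cos(nx)cos(n'x) dx = 0; and by product-to-sum, ∫_0^π sin(nx)cos(n'x) dx = ½∫_0^π [sin((n+n')x) + sin((n−n')x)] dx, which is 0 when n+n' is even and 2n/(n²−n'²) when n+n' is odd (it need not vanish on (0, π)).
  u² squared terms: (-2)²·∫cos(3x)² dx = 4·π/2 = 2*π;  (-2)²·∫sin(4x)² dx = 4·π/2 = 2*π.
  u² cross terms: 2·(-2)·(-2)·∫cos(3x)·sin(4x) dx = 8·(8/7) = 64/7.
  So ∫_0^π u² dx = 2*π + 2*π + 64/7 = 64/7 + 4*π.
  (u')² squared terms: (-8)²·∫cos(4x)² dx = 64·π/2 = 32*π;  (6)²·∫sin(3x)² dx = 36·π/2 = 18*π.
  (u')² cross terms: 2·(-8)·(6)·∫cos(4x)·sin(3x) dx = -96·(-6/7) = 576/7.
  So ∫_0^π (u')² dx = 32*π + 18*π + 576/7 = 576/7 + 50*π.
||u||_{H^1}^2 = (64/7 + 4*π) + (576/7 + 50*π) = 640/7 + 54*π.


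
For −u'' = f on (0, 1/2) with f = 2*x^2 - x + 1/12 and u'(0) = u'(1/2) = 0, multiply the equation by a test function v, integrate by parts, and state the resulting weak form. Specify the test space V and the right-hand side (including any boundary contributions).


V = H^1(0, 1/2) (no boundary constraint on v; u is determined up to an additive constant); weak form: ∫_0^1/2 u'v' dx = ∫_0^1/2 (2*x^2 - x + 1/12) v dx for all v ∈ V.

Multiply both sides by a test function v and integrate from 0 to 1/2:
  ∫_0^1/2 −u''(x) v(x) dx = ∫_0^1/2 f(x) v(x) dx.
Integrate the LHS by parts once:
  ∫_0^1/2 −u'' v dx = −[u'(x) v(x)]_0^1/2 + ∫_0^1/2 u'(x) v'(x) dx.
Thus ∫_0^1/2 u'(x) v'(x) dx = ∫_0^1/2 f(x) v(x) dx + [u'(x) v(x)]_0^1/2.
Choose V so that boundary terms are either known or forced to vanish.
u has homogeneous Neumann: u'(0) = u'(1/2) = 0. So [u' v]_0^1/2 = 0·v(1/2) − 0·v(0) = 0 for any v; take V = H^1(0, 1/2).
Weak formulation: find u (satisfying any essential BC) such that ∫_0^1/2 u'(x) v'(x) dx = ∫_0^1/2 f v dx for all v ∈ V (homogeneous Neumann, so boundary terms vanish).
Substituting f(x) = 2*x^2 - x + 1/12, the right-hand side is ∫_0^1/2 (2*x^2 - x + 1/12) v dx.
Compatibility check (pure Neumann): taking v ≡ 1 ∈ V gives 0 = ∫_0^1/2 f dx + (0) − (0), i.e. ∫_0^1/2 f dx must equal u'(0) − u'(1/2) = 0. Indeed ∫_0^1/2 (2*x^2 - x + 1/12) dx = 0, so the data are compatible. The solution is then unique only up to an additive constant (fix it e.g. by requiring ∫_0^1/2 u dx = 0).


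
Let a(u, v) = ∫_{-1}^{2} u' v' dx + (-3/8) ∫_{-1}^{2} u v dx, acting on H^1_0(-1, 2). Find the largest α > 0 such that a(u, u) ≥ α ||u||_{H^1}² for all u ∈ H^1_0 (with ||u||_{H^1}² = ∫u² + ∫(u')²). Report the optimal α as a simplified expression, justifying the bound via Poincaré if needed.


α = (-27/8 + π^2)/(9 + π^2)

Coercivity of a(·,·) on H^1_0(-1, 2) means a(u, u) ≥ α ||u||_{H^1}² for every u ∈ H^1_0.
The interval has length L = 3, and Poincaré/coercivity depend only on L. Here a(u, u) = ∫(u')² + (-3/8)·∫u².
Here c = -3/8 < 0 with |c| < (π/L)² = π^2/9, so coercivity still holds. The condition a(u,u) ≥ α||u||_{H^1}² reads (1−α)∫(u')² ≥ (α−c)∫u². Any admissible α is ≤ 1 (rapidly oscillating u have ∫u²/∫(u')² → 0), and α = 1 would force 0 ≥ (1−c)∫u², impossible since c < 1; so 1−α > 0. By the sharp Poincaré inequality on H^1_0 of an interval of length L, ∫(u')² ≥ (π/L)²∫u² with equality for the first sine mode sin(π(x−x₀)/L) (x₀ the left endpoint), so the inequality holds for all u iff (1−α)(π/L)² ≥ α − c, i.e. α ≤ ((π/L)² + c)/((π/L)² + 1) = (1 + c(L/π)²)/(1 + (L/π)²). (Direct route, valid since c ≤ 0: Poincaré gives c∫u² ≥ c(L/π)²∫(u')², so a(u,u) ≥ (1 + c(L/π)²)∫(u')², while ||u||_{H^1}² ≤ (1 + (L/π)²)∫(u')²; dividing yields the same α.) With (π/L)² = π^2/9 and c = -3/8, the largest admissible constant is α = ((π/L)² + c)/((π/L)² + 1).
Simplifying, α = (-27/8 + π^2)/(9 + π^2).


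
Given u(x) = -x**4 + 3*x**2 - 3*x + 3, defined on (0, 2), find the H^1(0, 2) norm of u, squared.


||u||_{H^1}^2 = 8552/63

The H^1 norm (squared) on an interval (0, L) is
  ||u||_{H^1}^2 = ∫_0^L u(x)^2 dx + ∫_0^L u'(x)^2 dx.
Compute u'(x) = -4*x**3 + 6*x - 3.
Then u(x)^2 = x**8 - 6*x**6 + 6*x**5 + 3*x**4 - 18*x**3 + 27*x**2 - 18*x + 9 and u'(x)^2 = 16*x**6 - 48*x**4 + 24*x**3 + 36*x**2 - 36*x + 9.
Integrate each monomial from 0 to 2 using ∫_0^2 c·x^n dx = c·2^(n+1)/(n+1):
  ∫_0^2 u(x)^2 dx = ∫_0^2 (x^8 - 6*x^6 + 6*x^5 + 3*x^4 - 18*x^3 + 27*x^2 - 18*x + 9) dx. Term by term:
    ∫_0^2 x^8 dx = 512/9;  ∫_0^2 -6*x^6 dx = -768/7;  ∫_0^2 6*x^5 dx = 64;
    ∫_0^2 3*x^4 dx = 96/5;  ∫_0^2 -18*x^3 dx = -72;  ∫_0^2 27*x^2 dx = 72;
    ∫_0^2 -18*x dx = -36;  ∫_0^2 9 dx = 18.
  Sum: 512/9 − 768/7 + 64 + 96/5 − 72 + 72 − 36 + 18 = 3898/315.
  ∫_0^2 u'(x)^2 dx = ∫_0^2 (16*x^6 - 48*x^4 + 24*x^3 + 36*x^2 - 36*x + 9) dx. Term by term:
    ∫_0^2 16*x^6 dx = 2048/7;  ∫_0^2 -48*x^4 dx = -1536/5;  ∫_0^2 24*x^3 dx = 96;
    ∫_0^2 36*x^2 dx = 96;  ∫_0^2 -36*x dx = -72;  ∫_0^2 9 dx = 18.
  Sum: 2048/7 − 1536/5 + 96 + 96 − 72 + 18 = 4318/35.
Adding: ||u||_{H^1}^2 = 3898/315 + 4318/35 = 8552/63.


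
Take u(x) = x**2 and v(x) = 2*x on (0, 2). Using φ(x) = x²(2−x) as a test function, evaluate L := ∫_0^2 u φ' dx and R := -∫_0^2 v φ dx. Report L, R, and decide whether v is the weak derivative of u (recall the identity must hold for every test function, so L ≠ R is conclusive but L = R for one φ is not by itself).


LHS = -16/5, RHS = -16/5. Yes, v = u' weakly.

u(x) = x**2, classical derivative u'(x) = 2*x.
φ(x) = x²(2−x), so φ'(x) = x*(4 - 3*x).
Note φ(0) = φ(2) = 0, so the boundary term u·φ vanishes.
LHS = ∫_0^2 u(x) φ'(x) dx = ∫_0^2 (-3*x^4 + 4*x^3) dx. Term by term:
  ∫_0^2 -3*x^4 dx = -96/5;  ∫_0^2 4*x^3 dx = 16.
Sum: -96/5 + 16 = -16/5.
So LHS = -16/5.
∫_0^2 v(x) φ(x) dx = ∫_0^2 (-2*x^4 + 4*x^3) dx. Term by term:
  ∫_0^2 -2*x^4 dx = -64/5;  ∫_0^2 4*x^3 dx = 16.
Sum: -64/5 + 16 = 16/5.
So RHS = -∫_0^2 v(x) φ(x) dx = -16/5.
LHS = RHS, so the identity holds for this test φ.
Moreover u is smooth here and v(x) = u'(x) = 2*x pointwise, so the identity holds for every test function. Hence v is the weak derivative of u.


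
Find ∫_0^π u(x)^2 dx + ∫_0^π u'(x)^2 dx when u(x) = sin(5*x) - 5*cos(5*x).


||u||_{H^1(0,π)}^2 = 338*π

u'(x) = 25*sin(5*x) + 5*cos(5*x).
Expand u² and (u')² and integrate term by term on (0, π), using: for integers n ≥ 1, ∫_0^π sin²(nx) dx = ∫_0^π cos²(nx) dx = π/2; for n ≠ n', ∫_0^π sin(nx)sin(n'x) dx = ∫_0^π cos(nx)cos(n'x) dx = 0; and by product-to-sum, ∫_0^π sin(nx)cos(n'x) dx = ½∫_0^π [sin((n+n')x) + sin((n−n')x)] dx, which is 0 when n+n' is even and 2n/(n²−n'²) when n+n' is odd (it need not vanish on (0, π)).
  u² squared terms: (-5)²·∫cos(5x)² dx = 25·π/2 = 25*π/2;  (1)²·∫sin(5x)² dx = 1·π/2 = π/2.
  u² cross terms: 2·(-5)·(1)·∫cos(5x)·sin(5x) dx = -10·(0) = 0.
  So ∫_0^π u² dx = 25*π/2 + π/2 + 0 = 13*π.
  (u')² squared terms: (5)²·∫cos(5x)² dx = 25·π/2 = 25*π/2;  (25)²·∫sin(5x)² dx = 625·π/2 = 625*π/2.
  (u')² cross terms: 2·(5)·(25)·∫cos(5x)·sin(5x) dx = 250·(0) = 0.
  So ∫_0^π (u')² dx = 25*π/2 + 625*π/2 + 0 = 325*π.
||u||_{H^1}^2 = (13*π) + (325*π) = 338*π.


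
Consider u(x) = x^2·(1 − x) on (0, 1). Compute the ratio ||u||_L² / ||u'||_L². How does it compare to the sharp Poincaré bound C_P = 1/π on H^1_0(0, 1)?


||u||_L² / ||u'||_L² = sqrt(14)/14 < C_P = 1/π.

u(x) = x^2·(1 − x), so u'(x) = x*(2 - 3*x).
u(x) = x^2·(1 − x) vanishes at x = 0 and x = 1, so u ∈ H^1_0(0, 1). Differentiate via the product rule and integrate the resulting polynomials term by term.
  ∫_0^1 u² dx = ∫_0^1 (x^6 - 2*x^5 + x^4) dx. Term by term:
    ∫_0^1 x^6 dx = 1/7;  ∫_0^1 -2*x^5 dx = -1/3;  ∫_0^1 x^4 dx = 1/5.
  Sum: 1/7 − 1/3 + 1/5 = 1/105.
  ∫_0^1 (u')² dx = ∫_0^1 (9*x^4 - 12*x^3 + 4*x^2) dx. Term by term:
    ∫_0^1 9*x^4 dx = 9/5;  ∫_0^1 -12*x^3 dx = -3;  ∫_0^1 4*x^2 dx = 4/3.
  Sum: 9/5 − 3 + 4/3 = 2/15.
∫_0^1 u² dx = 1/105, so ||u||_L² = sqrt(105)/105.
∫_0^1 (u')² dx = 2/15, so ||u'||_L² = sqrt(30)/15.
Ratio ||u||_L² / ||u'||_L² = sqrt(14)/14.
Sharp Poincaré constant on H^1_0(0, 1) is C_P = L/π = 1/π, achieved by sin(π·x).
A polynomial bump cannot attain the sharp Poincaré constant (only the first sine eigenfunction does), so the ratio is strictly less than C_P, consistent with ||u||_L² ≤ C_P ||u'||_L².


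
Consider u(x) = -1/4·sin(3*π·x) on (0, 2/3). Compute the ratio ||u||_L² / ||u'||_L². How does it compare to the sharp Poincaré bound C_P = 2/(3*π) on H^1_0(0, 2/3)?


||u||_L² / ||u'||_L² = 1/(3*π) < C_P = 2/(3*π).

u(x) = -1/4·sin(3*π·x), so u'(x) = -3*π*cos(3*π*x)/4.
Writing u(x) = A·sin(kπx/L) with A = -1/4 and k = 2, use ∫_0^L sin²(kπx/L) dx = L/2 and ∫_0^L cos²(kπx/L) dx = L/2.
u² = 1/16·sin²(3*π·x) and (u')² = 9*π^2/16·cos²(3*π·x), and each of sin², cos² integrates to L/2 = 1/3 over (0, 2/3).
∫_0^2/3 u² dx = 1/48, so ||u||_L² = sqrt(3)/12.
∫_0^2/3 (u')² dx = 3*π^2/16, so ||u'||_L² = sqrt(3)*π/4.
Ratio ||u||_L² / ||u'||_L² = 1/(3*π).
Sharp Poincaré constant on H^1_0(0, 2/3) is C_P = L/π = 2/(3*π), achieved by sin(3*π/2·x).
This is the k = 2 harmonic; the ratio L/(kπ) is strictly less than C_P = L/π, consistent with the sharp inequality ||u||_L² ≤ C_P ||u'||_L².


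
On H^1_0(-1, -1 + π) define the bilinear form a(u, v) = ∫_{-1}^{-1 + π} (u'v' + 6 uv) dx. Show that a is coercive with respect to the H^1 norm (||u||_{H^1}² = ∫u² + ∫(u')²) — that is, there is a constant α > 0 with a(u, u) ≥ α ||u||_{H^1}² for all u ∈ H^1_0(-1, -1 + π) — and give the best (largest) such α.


α = 1

Coercivity of a(·,·) on H^1_0(-1, -1 + π) means a(u, u) ≥ α ||u||_{H^1}² for every u ∈ H^1_0.
The interval has length L = π, and Poincaré/coercivity depend only on L. Here a(u, u) = ∫(u')² + (6)·∫u².
Here c = 6 ≥ 1, so a(u,u) = ∫(u')² + c∫u² ≥ ∫(u')² + ∫u² = ||u||_{H^1}², i.e. α = 1 works. No larger α is possible: a(u,u) ≥ α||u||_{H^1}² means (1−α)∫(u')² ≥ (α−c)∫u², and for the modes u_n = sin(nπ(x−x₀)/L) (x₀ the left endpoint) one has ∫u_n²/∫(u_n')² = (L/(nπ))² → 0, so a(u_n,u_n)/||u_n||_{H^1}² → 1. Hence the optimal constant is α = 1.
Therefore α = 1.


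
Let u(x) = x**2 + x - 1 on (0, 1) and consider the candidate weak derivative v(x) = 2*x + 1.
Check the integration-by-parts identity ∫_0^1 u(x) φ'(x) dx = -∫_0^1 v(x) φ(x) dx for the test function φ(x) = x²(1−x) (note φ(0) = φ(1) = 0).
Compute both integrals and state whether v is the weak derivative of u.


LHS = -11/60, RHS = -11/60. Yes, v = u' weakly.

u(x) = x**2 + x - 1, classical derivative u'(x) = 2*x + 1.
φ(x) = x²(1−x), so φ'(x) = x*(2 - 3*x).
Note φ(0) = φ(1) = 0, so the boundary term u·φ vanishes.
LHS = ∫_0^1 u(x) φ'(x) dx = ∫_0^1 (-3*x^4 - x^3 + 5*x^2 - 2*x) dx. Term by term:
  ∫_0^1 -3*x^4 dx = -3/5;  ∫_0^1 -x^3 dx = -1/4;  ∫_0^1 5*x^2 dx = 5/3;
  ∫_0^1 -2*x dx = -1.
Sum: -3/5 − 1/4 + 5/3 − 1 = -11/60.
So LHS = -11/60.
∫_0^1 v(x) φ(x) dx = ∫_0^1 (-2*x^4 + x^3 + x^2) dx. Term by term:
  ∫_0^1 -2*x^4 dx = -2/5;  ∫_0^1 x^3 dx = 1/4;  ∫_0^1 x^2 dx = 1/3.
Sum: -2/5 + 1/4 + 1/3 = 11/60.
So RHS = -∫_0^1 v(x) φ(x) dx = -11/60.
LHS = RHS, so the identity holds for this test φ.
Moreover u is smooth here and v(x) = u'(x) = 2*x + 1 pointwise, so the identity holds for every test function. Hence v is the weak derivative of u.


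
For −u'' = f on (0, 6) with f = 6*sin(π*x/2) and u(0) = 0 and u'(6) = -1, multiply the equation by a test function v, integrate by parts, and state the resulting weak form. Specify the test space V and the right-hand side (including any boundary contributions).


V = {v ∈ H^1(0, 6) : v(0) = 0} (test functions vanish at x = 0 where u is specified); weak form: ∫_0^6 u'v' dx = ∫_0^6 (6*sin(π*x/2)) v dx − v(6) for all v ∈ V.

Multiply both sides by a test function v and integrate from 0 to 6:
  ∫_0^6 −u''(x) v(x) dx = ∫_0^6 f(x) v(x) dx.
Integrate the LHS by parts once:
  ∫_0^6 −u'' v dx = −[u'(x) v(x)]_0^6 + ∫_0^6 u'(x) v'(x) dx.
Thus ∫_0^6 u'(x) v'(x) dx = ∫_0^6 f(x) v(x) dx + [u'(x) v(x)]_0^6.
Choose V so that boundary terms are either known or forced to vanish.
Mixed BC: u(0) = 0 (Dirichlet) and u'(6) = -1 (Neumann). Define V = {v ∈ H^1(0, 6) : v(0) = 0}. Then [u' v]_0^6 = u'(6)·v(6) − u'(0)·0 = − v(6).
Weak formulation: find u (satisfying any essential BC) such that ∫_0^6 u'(x) v'(x) dx = ∫_0^6 f v dx − v(6) for all v ∈ V (Dirichlet at 0 absorbed into V; Neumann datum at x = 6 contributes the boundary term).
Substituting f(x) = 6*sin(π*x/2), the right-hand side is ∫_0^6 (6*sin(π*x/2)) v dx − v(6).


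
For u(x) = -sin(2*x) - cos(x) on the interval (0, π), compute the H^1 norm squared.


||u||_{H^1(0,π)}^2 = 16/3 + 7*π/2

u'(x) = sin(x) - 2*cos(2*x).
Expand u² and (u')² and integrate term by term on (0, π), using: for integers n ≥ 1, ∫_0^π sin²(nx) dx = ∫_0^π cos²(nx) dx = π/2; for n ≠ n', ∫_0^π sin(nx)sin(n'x) dx = ∫_0^π cos(nx)cos(n'x) dx = 0; and by product-to-sum, ∫_0^π sin(nx)cos(n'x) dx = ½∫_0^π [sin((n+n')x) + sin((n−n')x)] dx, which is 0 when n+n' is even and 2n/(n²−n'²) when n+n' is odd (it need not vanish on (0, π)).
  u² squared terms: (-1)²·∫cos(x)² dx = 1·π/2 = π/2;  (-1)²·∫sin(2x)² dx = 1·π/2 = π/2.
  u² cross terms: 2·(-1)·(-1)·∫cos(x)·sin(2x) dx = 2·(4/3) = 8/3.
  So ∫_0^π u² dx = π/2 + π/2 + 8/3 = 8/3 + π.
  (u')² squared terms: (-2)²·∫cos(2x)² dx = 4·π/2 = 2*π;  (1)²·∫sin(x)² dx = 1·π/2 = π/2.
  (u')² cross terms: 2·(-2)·(1)·∫cos(2x)·sin(x) dx = -4·(-2/3) = 8/3.
  So ∫_0^π (u')² dx = 2*π + π/2 + 8/3 = 8/3 + 5*π/2.
||u||_{H^1}^2 = (8/3 + π) + (8/3 + 5*π/2) = 16/3 + 7*π/2.


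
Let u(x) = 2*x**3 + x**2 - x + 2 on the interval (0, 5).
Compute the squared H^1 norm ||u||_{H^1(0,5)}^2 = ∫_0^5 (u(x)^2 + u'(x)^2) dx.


||u||_{H^1}^2 = 3367225/42

The H^1 norm (squared) on an interval (0, L) is
  ||u||_{H^1}^2 = ∫_0^L u(x)^2 dx + ∫_0^L u'(x)^2 dx.
Compute u'(x) = 6*x**2 + 2*x - 1.
Then u(x)^2 = 4*x**6 + 4*x**5 - 3*x**4 + 6*x**3 + 5*x**2 - 4*x + 4 and u'(x)^2 = 36*x**4 + 24*x**3 - 8*x**2 - 4*x + 1.
Integrate each monomial from 0 to 5 using ∫_0^5 c·x^n dx = c·5^(n+1)/(n+1):
  ∫_0^5 u(x)^2 dx = ∫_0^5 (4*x^6 + 4*x^5 - 3*x^4 + 6*x^3 + 5*x^2 - 4*x + 4) dx. Term by term:
    ∫_0^5 4*x^6 dx = 312500/7;  ∫_0^5 4*x^5 dx = 31250/3;  ∫_0^5 -3*x^4 dx = -1875;
    ∫_0^5 6*x^3 dx = 1875/2;  ∫_0^5 5*x^2 dx = 625/3;  ∫_0^5 -4*x dx = -50;
    ∫_0^5 4 dx = 20.
  Sum: 312500/7 + 31250/3 − 1875 + 1875/2 + 625/3 − 50 + 20 = 760205/14.
  ∫_0^5 u'(x)^2 dx = ∫_0^5 (36*x^4 + 24*x^3 - 8*x^2 - 4*x + 1) dx. Term by term:
    ∫_0^5 36*x^4 dx = 22500;  ∫_0^5 24*x^3 dx = 3750;  ∫_0^5 -8*x^2 dx = -1000/3;
    ∫_0^5 -4*x dx = -50;  ∫_0^5 1 dx = 5.
  Sum: 22500 + 3750 − 1000/3 − 50 + 5 = 77615/3.
Adding: ||u||_{H^1}^2 = 760205/14 + 77615/3 = 3367225/42.


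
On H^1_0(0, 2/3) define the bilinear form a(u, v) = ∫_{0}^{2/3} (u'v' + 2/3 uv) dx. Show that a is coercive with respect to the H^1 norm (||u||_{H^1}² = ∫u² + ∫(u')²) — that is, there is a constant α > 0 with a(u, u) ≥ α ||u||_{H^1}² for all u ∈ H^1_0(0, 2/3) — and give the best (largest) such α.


α = (8 + 27*π^2)/(3*(4 + 9*π^2))

Coercivity of a(·,·) on H^1_0(0, 2/3) means a(u, u) ≥ α ||u||_{H^1}² for every u ∈ H^1_0.
The interval has length L = 2/3, and Poincaré/coercivity depend only on L. Here a(u, u) = ∫(u')² + (2/3)·∫u².
Here 0 < c = 2/3 < 1. The condition a(u,u) ≥ α||u||_{H^1}² reads (1−α)∫(u')² ≥ (α−c)∫u². Any admissible α is ≤ 1 (rapidly oscillating u have ∫u²/∫(u')² → 0), and α = 1 would force 0 ≥ (1−c)∫u², impossible since c < 1; so 1−α > 0. By the sharp Poincaré inequality on H^1_0 of an interval of length L, ∫(u')² ≥ (π/L)²∫u² with equality for the first sine mode sin(π(x−x₀)/L) (x₀ the left endpoint), so the inequality holds for all u iff (1−α)(π/L)² ≥ α − c, i.e. α ≤ ((π/L)² + c)/((π/L)² + 1) = (1 + c(L/π)²)/(1 + (L/π)²). With (π/L)² = 9*π^2/4 and c = 2/3, the largest admissible constant is α = ((π/L)² + c)/((π/L)² + 1).
Simplifying, α = (8 + 27*π^2)/(3*(4 + 9*π^2)).


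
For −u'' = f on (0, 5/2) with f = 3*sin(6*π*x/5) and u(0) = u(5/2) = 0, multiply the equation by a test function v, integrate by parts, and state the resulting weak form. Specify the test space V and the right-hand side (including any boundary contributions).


V = H^1_0(0, 5/2) (so v(0) = v(5/2) = 0); weak form: ∫_0^5/2 u'v' dx = ∫_0^5/2 (3*sin(6*π*x/5)) v dx for all v ∈ V.

Multiply both sides by a test function v and integrate from 0 to 5/2:
  ∫_0^5/2 −u''(x) v(x) dx = ∫_0^5/2 f(x) v(x) dx.
Integrate the LHS by parts once:
  ∫_0^5/2 −u'' v dx = −[u'(x) v(x)]_0^5/2 + ∫_0^5/2 u'(x) v'(x) dx.
Thus ∫_0^5/2 u'(x) v'(x) dx = ∫_0^5/2 f(x) v(x) dx + [u'(x) v(x)]_0^5/2.
Choose V so that boundary terms are either known or forced to vanish.
u is Dirichlet: u(0) = u(5/2) = 0. Let V = H^1_0(0, 5/2); then v(0) = v(5/2) = 0, and [u' v]_0^5/2 = 0.
Weak formulation: find u (satisfying any essential BC) such that ∫_0^5/2 u'(x) v'(x) dx = ∫_0^5/2 f v dx for all v ∈ V.
Substituting f(x) = 3*sin(6*π*x/5), the right-hand side is ∫_0^5/2 (3*sin(6*π*x/5)) v dx.


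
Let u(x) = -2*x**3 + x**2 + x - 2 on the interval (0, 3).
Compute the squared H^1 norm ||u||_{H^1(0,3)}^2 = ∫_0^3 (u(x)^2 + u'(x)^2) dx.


||u||_{H^1}^2 = 140001/70

The H^1 norm (squared) on an interval (0, L) is
  ||u||_{H^1}^2 = ∫_0^L u(x)^2 dx + ∫_0^L u'(x)^2 dx.
Compute u'(x) = -6*x**2 + 2*x + 1.
Then u(x)^2 = 4*x**6 - 4*x**5 - 3*x**4 + 10*x**3 - 3*x**2 - 4*x + 4 and u'(x)^2 = 36*x**4 - 24*x**3 - 8*x**2 + 4*x + 1.
Integrate each monomial from 0 to 3 using ∫_0^3 c·x^n dx = c·3^(n+1)/(n+1):
  ∫_0^3 u(x)^2 dx = ∫_0^3 (4*x^6 - 4*x^5 - 3*x^4 + 10*x^3 - 3*x^2 - 4*x + 4) dx. Term by term:
    ∫_0^3 4*x^6 dx = 8748/7;  ∫_0^3 -4*x^5 dx = -486;  ∫_0^3 -3*x^4 dx = -729/5;
    ∫_0^3 10*x^3 dx = 405/2;  ∫_0^3 -3*x^2 dx = -27;  ∫_0^3 -4*x dx = -18;
    ∫_0^3 4 dx = 12.
  Sum: 8748/7 − 486 − 729/5 + 405/2 − 27 − 18 + 12 = 55119/70.
  ∫_0^3 u'(x)^2 dx = ∫_0^3 (36*x^4 - 24*x^3 - 8*x^2 + 4*x + 1) dx. Term by term:
    ∫_0^3 36*x^4 dx = 8748/5;  ∫_0^3 -24*x^3 dx = -486;  ∫_0^3 -8*x^2 dx = -72;
    ∫_0^3 4*x dx = 18;  ∫_0^3 1 dx = 3.
  Sum: 8748/5 − 486 − 72 + 18 + 3 = 6063/5.
Adding: ||u||_{H^1}^2 = 55119/70 + 6063/5 = 140001/70.


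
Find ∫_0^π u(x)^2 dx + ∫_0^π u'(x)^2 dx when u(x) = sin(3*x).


||u||_{H^1(0,π)}^2 = 5*π

u'(x) = 3*cos(3*x).
Expand u² and (u')² and integrate term by term on (0, π), using: for integers n ≥ 1, ∫_0^π sin²(nx) dx = ∫_0^π cos²(nx) dx = π/2; for n ≠ n', ∫_0^π sin(nx)sin(n'x) dx = ∫_0^π cos(nx)cos(n'x) dx = 0; and by product-to-sum, ∫_0^π sin(nx)cos(n'x) dx = ½∫_0^π [sin((n+n')x) + sin((n−n')x)] dx, which is 0 when n+n' is even and 2n/(n²−n'²) when n+n' is odd (it need not vanish on (0, π)).
  u² squared terms: (1)²·∫sin(3x)² dx = 1·π/2 = π/2.
  So ∫_0^π u² dx = π/2.
  (u')² squared terms: (3)²·∫cos(3x)² dx = 9·π/2 = 9*π/2.
  So ∫_0^π (u')² dx = 9*π/2.
||u||_{H^1}^2 = (π/2) + (9*π/2) = 5*π.


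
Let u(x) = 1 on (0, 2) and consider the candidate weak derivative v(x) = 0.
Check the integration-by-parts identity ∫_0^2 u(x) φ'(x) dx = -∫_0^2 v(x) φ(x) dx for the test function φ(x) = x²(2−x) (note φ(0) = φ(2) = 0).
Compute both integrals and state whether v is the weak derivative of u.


LHS = 0, RHS = 0. Yes, v = u' weakly.

u(x) = 1, classical derivative u'(x) = 0.
φ(x) = x²(2−x), so φ'(x) = x*(4 - 3*x).
Note φ(0) = φ(2) = 0, so the boundary term u·φ vanishes.
LHS = ∫_0^2 u(x) φ'(x) dx = ∫_0^2 (-3*x^2 + 4*x) dx. Term by term:
  ∫_0^2 -3*x^2 dx = -8;  ∫_0^2 4*x dx = 8.
Sum: -8 + 8 = 0.
So LHS = 0.
∫_0^2 v(x) φ(x) dx = ∫_0^2 (0) dx. Term by term:
  ∫_0^2 0 dx = 0.
So RHS = -∫_0^2 v(x) φ(x) dx = 0.
LHS = RHS, so the identity holds for this test φ.
Moreover u is smooth here and v(x) = u'(x) = 0 pointwise, so the identity holds for every test function. Hence v is the weak derivative of u.
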